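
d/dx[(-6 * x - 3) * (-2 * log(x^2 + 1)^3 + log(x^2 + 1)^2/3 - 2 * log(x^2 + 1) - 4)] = (12*x^2*log(x^2 + 1)^3 + 70*x^2*log(x^2 + 1)^2 + 4*x^2*log(x^2 + 1) + 48*x^2 + 36*x*log(x^2 + 1)^2 - 4*x*log(x^2 + 1) + 12*x + 12*log(x^2 + 1)^3 - 2*log(x^2 + 1)^2 + 12*log(x^2 + 1) + 24)/(x^2 + 1)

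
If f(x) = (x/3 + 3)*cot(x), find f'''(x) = -2*x*cot(x)^4 - 8*x*cot(x)^2/3 - 2*x/3 - 18*cot(x)^4 + 2*cot(x)^3 - 24*cot(x)^2 + 2*cot(x) - 6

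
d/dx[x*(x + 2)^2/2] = 3*x^2/2 + 4*x + 2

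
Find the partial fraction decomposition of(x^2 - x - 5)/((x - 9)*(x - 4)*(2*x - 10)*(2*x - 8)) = 77/(100*(x - 4)) + 7/(20*(x - 4)^2) - 15/(16*(x - 5)) + 67/(400*(x - 9))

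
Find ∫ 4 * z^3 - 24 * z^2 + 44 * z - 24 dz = z^4 - 8*z^3 + 22*z^2 - 24*z + C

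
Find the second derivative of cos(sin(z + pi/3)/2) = sin(z + pi/3)*sin(sin(z + pi/3)/2)/2 - cos(z + pi/3)^2*cos(sin(z + pi/3)/2)/4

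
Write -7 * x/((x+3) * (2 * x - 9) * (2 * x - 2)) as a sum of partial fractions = -3/(5*(2*x - 9)) + 7/(40*(x + 3)) + 1/(8*(x - 1))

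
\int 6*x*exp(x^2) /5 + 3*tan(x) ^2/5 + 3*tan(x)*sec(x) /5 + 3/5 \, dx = 3*exp(x^2)/5 + 3*tan(x)/5 + 3/(5*cos(x)) + C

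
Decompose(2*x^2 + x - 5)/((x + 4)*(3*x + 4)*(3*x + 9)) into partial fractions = -5/(24*(3*x + 4)) + 23/(24*(x + 4)) - 2/(3*(x + 3))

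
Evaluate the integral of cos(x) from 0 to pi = 0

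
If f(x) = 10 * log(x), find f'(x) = 10/x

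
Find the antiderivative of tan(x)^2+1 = tan(x) + C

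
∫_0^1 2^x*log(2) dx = 1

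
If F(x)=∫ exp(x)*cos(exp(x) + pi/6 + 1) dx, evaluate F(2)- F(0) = -sin(pi/6 + 2) + sin(pi/6 + 1 + exp(2))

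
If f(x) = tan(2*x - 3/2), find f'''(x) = 48*tan(2*x - 3/2)^4 + 64*tan(2*x - 3/2)^2 + 16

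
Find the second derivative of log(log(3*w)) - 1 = (-log(w) - log(3) - 1)/(w^2*log(w)^2 + 2*w^2*log(3)*log(w) + w^2*log(3)^2)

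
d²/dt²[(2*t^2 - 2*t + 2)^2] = 48*t^2 - 48*t + 24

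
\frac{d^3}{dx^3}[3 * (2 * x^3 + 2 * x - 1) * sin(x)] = -6*x^3*cos(x) - 54*x^2*sin(x) + 102*x*cos(x) + 18*sin(x) + 3*cos(x)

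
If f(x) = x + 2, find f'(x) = 1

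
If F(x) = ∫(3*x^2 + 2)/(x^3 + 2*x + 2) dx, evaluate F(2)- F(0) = -log(2) + log(14)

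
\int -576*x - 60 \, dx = -288*x^2 - 60*x + C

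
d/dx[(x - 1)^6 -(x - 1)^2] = 6*x^5 - 30*x^4 + 60*x^3 - 60*x^2 + 28*x - 4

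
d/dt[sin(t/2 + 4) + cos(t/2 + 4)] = sqrt(2)*cos(t/2 + pi/4 + 4)/2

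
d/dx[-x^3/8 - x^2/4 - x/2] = -3*x^2/8 - x/2 - 1/2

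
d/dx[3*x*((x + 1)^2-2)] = 9*x^2 + 12*x - 3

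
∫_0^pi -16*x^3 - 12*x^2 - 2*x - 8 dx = (-2*pi - 3)*(-pi^2 + 1 + 2*pi + 2*pi^3) + 3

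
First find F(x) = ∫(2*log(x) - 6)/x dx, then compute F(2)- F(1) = -9 + (-3 + log(2))^2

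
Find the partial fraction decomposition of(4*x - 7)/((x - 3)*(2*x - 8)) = -5/(2*(x - 3)) + 9/(2*(x - 4))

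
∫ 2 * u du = u^2 + C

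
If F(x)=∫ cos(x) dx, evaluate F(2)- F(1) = -sin(1) + sin(2)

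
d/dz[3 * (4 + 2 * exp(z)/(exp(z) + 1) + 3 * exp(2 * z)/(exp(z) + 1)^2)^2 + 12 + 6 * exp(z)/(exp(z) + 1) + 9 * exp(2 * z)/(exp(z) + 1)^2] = (456*exp(4*z) + 642*exp(3*z) + 348*exp(2*z) + 54*exp(z))/(exp(5*z) + 5*exp(4*z) + 10*exp(3*z) + 10*exp(2*z) + 5*exp(z) + 1)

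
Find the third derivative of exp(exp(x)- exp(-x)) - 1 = (exp(exp(x) - exp(-x)) - 3*exp(x + exp(x) - exp(-x)) + 4*exp(2*x + exp(x) - exp(-x)) + 4*exp(4*x + exp(x) - exp(-x)) + 3*exp(5*x + exp(x) - exp(-x)) + exp(6*x + exp(x) - exp(-x)))*exp(-3*x)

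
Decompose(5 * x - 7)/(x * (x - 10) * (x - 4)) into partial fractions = -13/(24*(x - 4)) + 43/(60*(x - 10)) - 7/(40*x)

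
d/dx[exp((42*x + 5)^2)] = 3528*x*exp(1764*x^2 + 420*x + 25) + 420*exp(1764*x^2 + 420*x + 25)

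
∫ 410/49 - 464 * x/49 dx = -232*x^2/49 + 410*x/49 + C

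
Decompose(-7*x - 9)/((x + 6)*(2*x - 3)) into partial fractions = -13/(5*(2*x - 3)) - 11/(5*(x + 6))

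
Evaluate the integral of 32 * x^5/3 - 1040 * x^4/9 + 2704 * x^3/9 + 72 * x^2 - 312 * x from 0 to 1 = -704/9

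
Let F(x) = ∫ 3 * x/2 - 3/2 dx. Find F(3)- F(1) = 3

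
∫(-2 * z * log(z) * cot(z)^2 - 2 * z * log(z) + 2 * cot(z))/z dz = 2*log(z)*cot(z) + C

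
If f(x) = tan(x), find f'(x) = cos(x)^(-2)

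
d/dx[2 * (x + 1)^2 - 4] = 4*x + 4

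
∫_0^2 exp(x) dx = -1 + exp(2)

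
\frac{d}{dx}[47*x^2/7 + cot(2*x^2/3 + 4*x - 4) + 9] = 94*x/7 - 4*x/(3*sin(2*x^2/3 + 4*x - 4)^2) - 4/sin(2*x^2/3 + 4*x - 4)^2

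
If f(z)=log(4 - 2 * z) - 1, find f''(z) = -1/(z^2 - 4*z + 4)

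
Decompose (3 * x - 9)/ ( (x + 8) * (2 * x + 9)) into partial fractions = -45/(7*(2*x + 9)) + 33/(7*(x + 8))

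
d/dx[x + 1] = 1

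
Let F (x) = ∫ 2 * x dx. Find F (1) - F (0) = 1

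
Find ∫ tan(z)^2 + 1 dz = tan(z) + C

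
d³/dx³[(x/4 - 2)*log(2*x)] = (-x - 16)/(4*x^3)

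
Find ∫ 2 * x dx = x^2 + C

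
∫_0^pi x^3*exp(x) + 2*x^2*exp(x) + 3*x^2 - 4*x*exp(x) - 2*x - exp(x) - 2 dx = -2 + (1 + exp(pi))*(-pi^2 - 2*pi + 1 + pi^3)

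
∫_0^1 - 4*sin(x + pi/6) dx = -2*sqrt(3) + 4*cos(pi/6 + 1)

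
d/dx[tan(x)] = cos(x)^(-2)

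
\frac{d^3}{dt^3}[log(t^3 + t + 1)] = (6*t^6 - 6*t^4 - 42*t^3 + 6*t^2 - 6*t + 8)/(t^9 + 3*t^7 + 3*t^6 + 3*t^5 + 6*t^4 + 4*t^3 + 3*t^2 + 3*t + 1)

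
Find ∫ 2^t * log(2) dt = 2^t + C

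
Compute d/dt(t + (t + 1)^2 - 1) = 2*t + 3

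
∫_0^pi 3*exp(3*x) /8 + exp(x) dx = -9/8 + exp(pi) + exp(3*pi)/8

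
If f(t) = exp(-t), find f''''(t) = exp(-t)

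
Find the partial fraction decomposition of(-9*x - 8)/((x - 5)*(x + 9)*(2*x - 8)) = 73/(364*(x + 9)) + 22/(13*(x - 4)) - 53/(28*(x - 5))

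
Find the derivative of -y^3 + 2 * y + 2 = 2 - 3*y^2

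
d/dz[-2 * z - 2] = -2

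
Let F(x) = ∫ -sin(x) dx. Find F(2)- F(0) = -1 + cos(2)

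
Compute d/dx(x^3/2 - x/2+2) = 3*x^2/2 - 1/2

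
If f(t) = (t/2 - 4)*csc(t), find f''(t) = (-t/2 + t/sin(t)^2 + 4 - cos(t)/sin(t) - 8/sin(t)^2)/sin(t)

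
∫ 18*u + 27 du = 9*u^2 + 27*u + C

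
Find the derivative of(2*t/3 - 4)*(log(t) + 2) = (2*t*log(t) + 6*t - 12)/(3*t)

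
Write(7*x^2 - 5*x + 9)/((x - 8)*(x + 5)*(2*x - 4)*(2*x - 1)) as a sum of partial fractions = 1/(15*(2*x - 1)) - 19/(182*(x + 5)) - 3/(28*(x - 2)) + 139/(780*(x - 8))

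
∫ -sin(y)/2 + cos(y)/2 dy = sqrt(2)*sin(y + pi/4)/2 + C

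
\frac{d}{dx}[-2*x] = -2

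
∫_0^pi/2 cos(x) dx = 1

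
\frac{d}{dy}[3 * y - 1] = 3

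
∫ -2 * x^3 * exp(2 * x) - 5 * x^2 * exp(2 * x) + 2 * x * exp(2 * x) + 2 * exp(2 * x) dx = x*(-x^2 - x + 2)*exp(2*x) + C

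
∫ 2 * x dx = x^2 + C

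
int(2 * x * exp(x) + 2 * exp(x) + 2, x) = 2*x*(exp(x) + 1) + C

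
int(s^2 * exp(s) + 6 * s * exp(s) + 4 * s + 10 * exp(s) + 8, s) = ((s + 2)^2 + 2)*(exp(s) + 2) + C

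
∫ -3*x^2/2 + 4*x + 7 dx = -x^3/2 + 2*x^2 + 7*x + C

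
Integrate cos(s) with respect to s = sin(s) + C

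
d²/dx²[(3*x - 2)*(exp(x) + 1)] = 3*x*exp(x) + 4*exp(x)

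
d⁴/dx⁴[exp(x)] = exp(x)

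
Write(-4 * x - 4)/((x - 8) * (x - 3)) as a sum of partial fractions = 16/(5*(x - 3)) - 36/(5*(x - 8))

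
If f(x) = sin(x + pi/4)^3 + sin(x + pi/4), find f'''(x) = -27*sin(3*x + pi/4)/4 - 7*cos(x + pi/4)/4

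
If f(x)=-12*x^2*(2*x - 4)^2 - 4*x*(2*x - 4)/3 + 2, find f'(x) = -192*x^3 + 576*x^2 - 1168*x/3 + 16/3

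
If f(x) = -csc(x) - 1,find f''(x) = 1/sin(x) - 2/sin(x)^3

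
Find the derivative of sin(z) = cos(z)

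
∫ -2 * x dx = -x^2 + C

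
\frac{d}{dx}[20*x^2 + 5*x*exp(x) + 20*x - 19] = 5*x*exp(x) + 40*x + 5*exp(x) + 20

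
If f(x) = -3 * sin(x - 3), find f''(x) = 3*sin(x - 3)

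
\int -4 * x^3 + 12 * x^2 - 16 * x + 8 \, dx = -x^4 + 4*x^3 - 8*x^2 + 8*x + C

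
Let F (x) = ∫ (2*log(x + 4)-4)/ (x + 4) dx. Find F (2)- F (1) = -(-2 + log(5))^2 + (-2 + log(6))^2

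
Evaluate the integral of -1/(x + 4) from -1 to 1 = -log(5) + log(3)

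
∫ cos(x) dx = sin(x) + C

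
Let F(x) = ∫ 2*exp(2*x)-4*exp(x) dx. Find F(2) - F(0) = -1 + (-2 + exp(2))^2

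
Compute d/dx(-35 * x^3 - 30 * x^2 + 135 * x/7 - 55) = -105*x^2 - 60*x + 135/7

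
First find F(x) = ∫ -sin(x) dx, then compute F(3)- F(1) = cos(3) - cos(1)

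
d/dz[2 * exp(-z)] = -2*exp(-z)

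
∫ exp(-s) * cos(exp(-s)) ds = -sin(exp(-s)) + C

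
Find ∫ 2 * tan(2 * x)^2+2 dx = tan(2*x) + C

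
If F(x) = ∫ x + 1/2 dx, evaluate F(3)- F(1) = 5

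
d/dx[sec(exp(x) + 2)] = exp(x)*tan(exp(x) + 2)*sec(exp(x) + 2)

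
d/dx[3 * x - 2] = 3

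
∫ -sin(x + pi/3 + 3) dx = cos(x + pi/3 + 3) + C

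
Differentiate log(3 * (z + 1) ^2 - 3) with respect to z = (2*z + 2)/(z^2 + 2*z)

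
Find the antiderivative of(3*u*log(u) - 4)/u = (3*u - 4)*(log(u) - 1) + C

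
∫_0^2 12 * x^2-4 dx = 24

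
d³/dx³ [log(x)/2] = x^(-3)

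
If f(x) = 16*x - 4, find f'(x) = 16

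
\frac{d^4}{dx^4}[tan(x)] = 24*tan(x)^5 + 40*tan(x)^3 + 16*tan(x)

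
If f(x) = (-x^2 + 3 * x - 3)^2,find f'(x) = 4*x^3 - 18*x^2 + 30*x - 18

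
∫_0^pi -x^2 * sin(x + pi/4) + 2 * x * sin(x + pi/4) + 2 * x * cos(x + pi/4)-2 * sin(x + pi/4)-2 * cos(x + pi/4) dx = -sqrt(2)*(1 + (-1 + pi)^2)/2 - sqrt(2)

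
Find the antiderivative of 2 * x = x^2 + C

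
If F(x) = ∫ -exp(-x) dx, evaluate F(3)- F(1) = -exp(-1) + exp(-3)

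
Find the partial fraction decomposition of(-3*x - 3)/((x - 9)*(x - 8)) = 27/(x - 8) - 30/(x - 9)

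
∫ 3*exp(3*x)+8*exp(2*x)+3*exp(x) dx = (exp(2*x) + 4*exp(x) + 3)*exp(x) + C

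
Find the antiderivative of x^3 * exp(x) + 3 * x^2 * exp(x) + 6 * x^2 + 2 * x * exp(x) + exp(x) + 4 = (exp(x) + 2)*(x^3 + 2*x - 1) + C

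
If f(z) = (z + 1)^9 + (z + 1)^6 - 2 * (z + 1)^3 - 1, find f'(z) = 9*z^8 + 72*z^7 + 252*z^6 + 510*z^5 + 660*z^4 + 564*z^3 + 306*z^2 + 90*z + 9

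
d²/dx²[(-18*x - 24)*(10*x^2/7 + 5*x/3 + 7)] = -1080*x/7 - 900/7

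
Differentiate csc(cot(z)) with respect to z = cos(1/tan(z))/(sin(z)^2*sin(1/tan(z))^2)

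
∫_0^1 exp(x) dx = -1 + E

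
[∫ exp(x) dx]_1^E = -E + exp(E)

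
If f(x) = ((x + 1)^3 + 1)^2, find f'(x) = 6*x^5 + 30*x^4 + 60*x^3 + 66*x^2 + 42*x + 12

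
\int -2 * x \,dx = -x^2 + C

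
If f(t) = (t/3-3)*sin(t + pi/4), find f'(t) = t*cos(t + pi/4)/3 + sin(t + pi/4)/3 - 3*cos(t + pi/4)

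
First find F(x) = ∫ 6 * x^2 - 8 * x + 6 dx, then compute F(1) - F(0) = 4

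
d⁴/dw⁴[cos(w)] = cos(w)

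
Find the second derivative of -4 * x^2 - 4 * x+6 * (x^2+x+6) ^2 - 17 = 72*x^2 + 72*x + 148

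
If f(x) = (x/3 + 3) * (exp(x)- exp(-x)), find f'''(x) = (x*exp(2*x) + x + 12*exp(2*x) + 6)*exp(-x)/3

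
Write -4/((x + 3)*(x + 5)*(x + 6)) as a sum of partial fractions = -4/(3*(x + 6)) + 2/(x + 5) - 2/(3*(x + 3))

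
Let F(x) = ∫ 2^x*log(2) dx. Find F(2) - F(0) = 3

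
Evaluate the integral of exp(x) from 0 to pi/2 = -1 + exp(pi/2)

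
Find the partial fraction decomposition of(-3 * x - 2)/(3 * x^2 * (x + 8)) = 11/(96*(x + 8)) - 11/(96*x) - 1/(12*x^2)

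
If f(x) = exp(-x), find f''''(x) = exp(-x)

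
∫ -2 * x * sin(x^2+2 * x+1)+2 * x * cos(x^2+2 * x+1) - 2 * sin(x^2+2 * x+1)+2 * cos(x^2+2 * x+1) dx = sin((x + 1)^2) + cos((x + 1)^2) + C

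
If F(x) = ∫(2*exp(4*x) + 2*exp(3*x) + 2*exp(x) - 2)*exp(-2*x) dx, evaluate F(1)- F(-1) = -(-E + exp(-1) + 1)^2 + (-exp(-1) + 1 + E)^2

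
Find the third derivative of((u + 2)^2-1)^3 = 120*u^3 + 720*u^2 + 1368*u + 816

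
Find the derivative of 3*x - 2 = 3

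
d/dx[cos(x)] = -sin(x)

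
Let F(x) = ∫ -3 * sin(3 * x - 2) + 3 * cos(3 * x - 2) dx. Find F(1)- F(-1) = sin(5) - cos(5) + cos(1) + sin(1)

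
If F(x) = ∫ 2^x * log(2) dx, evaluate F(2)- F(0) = 3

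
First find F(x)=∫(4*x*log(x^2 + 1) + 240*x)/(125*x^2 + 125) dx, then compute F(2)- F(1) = -(log(2)/5 + 7)^2/5 - 2*log(2)/5 + 2*log(5)/5 + (log(5)/5 + 7)^2/5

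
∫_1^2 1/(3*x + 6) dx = -log(3)/3 + log(4)/3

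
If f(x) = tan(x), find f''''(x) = 24*tan(x)^5 + 40*tan(x)^3 + 16*tan(x)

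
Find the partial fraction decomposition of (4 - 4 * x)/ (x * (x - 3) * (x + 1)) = 2/(x + 1) - 2/(3*(x - 3)) - 4/(3*x)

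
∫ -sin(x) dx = cos(x) + C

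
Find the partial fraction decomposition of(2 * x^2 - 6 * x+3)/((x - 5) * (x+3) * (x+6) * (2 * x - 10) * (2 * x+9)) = -188/(1083*(2*x + 9)) + 37/(726*(x + 6)) + 13/(384*(x + 3)) + 11057/(5591168*(x - 5)) + 23/(3344*(x - 5)^2)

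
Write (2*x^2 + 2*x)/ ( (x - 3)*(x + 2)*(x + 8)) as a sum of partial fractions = 56/(33*(x + 8)) - 2/(15*(x + 2)) + 24/(55*(x - 3))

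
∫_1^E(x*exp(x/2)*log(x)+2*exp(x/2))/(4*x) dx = exp(E/2)/2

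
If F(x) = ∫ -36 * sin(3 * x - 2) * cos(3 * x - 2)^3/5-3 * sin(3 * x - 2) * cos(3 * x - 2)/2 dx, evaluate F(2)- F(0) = -cos(2)^2/4 - 3*cos(2)^4/5 + cos(4)^2/4 + 3*cos(4)^4/5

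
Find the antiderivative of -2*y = -y^2 + C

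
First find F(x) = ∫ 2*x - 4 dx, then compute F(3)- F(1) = 0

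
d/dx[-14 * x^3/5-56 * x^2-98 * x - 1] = -42*x^2/5 - 112*x - 98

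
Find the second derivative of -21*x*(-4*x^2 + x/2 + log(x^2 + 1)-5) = (504*x^5 - 21*x^4 + 966*x^3 - 42*x^2 + 378*x - 21)/(x^4 + 2*x^2 + 1)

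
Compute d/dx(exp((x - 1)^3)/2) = 3*x^2*exp(x^3 - 3*x^2 + 3*x - 1)/2 - 3*x*exp(x^3 - 3*x^2 + 3*x - 1) + 3*exp(x^3 - 3*x^2 + 3*x - 1)/2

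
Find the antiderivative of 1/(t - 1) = log(2 - 2*t) + C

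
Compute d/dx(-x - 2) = -1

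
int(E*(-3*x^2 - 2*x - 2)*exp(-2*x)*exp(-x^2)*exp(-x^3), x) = exp(-x^3 - x^2 - 2*x + 1) + C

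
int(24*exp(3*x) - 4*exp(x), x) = (8*exp(2*x) - 4)*exp(x) + C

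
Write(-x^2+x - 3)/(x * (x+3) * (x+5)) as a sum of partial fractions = -33/(10*(x + 5)) + 5/(2*(x + 3)) - 1/(5*x)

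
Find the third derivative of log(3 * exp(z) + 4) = (-36*exp(2*z) + 48*exp(z))/(27*exp(3*z) + 108*exp(2*z) + 144*exp(z) + 64)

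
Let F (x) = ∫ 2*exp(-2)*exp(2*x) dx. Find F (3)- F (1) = -1 + exp(4)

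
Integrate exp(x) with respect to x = exp(x) + C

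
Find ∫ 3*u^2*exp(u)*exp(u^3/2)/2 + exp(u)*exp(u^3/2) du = exp(u*(u^2 + 2)/2) + C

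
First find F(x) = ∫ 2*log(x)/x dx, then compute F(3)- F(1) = log(3)^2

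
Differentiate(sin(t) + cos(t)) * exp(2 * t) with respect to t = (sin(t) + 3*cos(t))*exp(2*t)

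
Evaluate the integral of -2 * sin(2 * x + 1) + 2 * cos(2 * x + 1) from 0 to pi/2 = -2*sin(1) - 2*cos(1)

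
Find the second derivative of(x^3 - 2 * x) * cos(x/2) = -x^3*cos(x/2)/4 - 3*x^2*sin(x/2) + 13*x*cos(x/2)/2 + 2*sin(x/2)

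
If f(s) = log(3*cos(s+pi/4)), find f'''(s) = -2*sin(s + pi/4)/cos(s + pi/4)^3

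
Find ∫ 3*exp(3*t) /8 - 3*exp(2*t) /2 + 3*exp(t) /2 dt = (exp(t) - 2)^3/8 + C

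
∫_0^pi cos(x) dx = 0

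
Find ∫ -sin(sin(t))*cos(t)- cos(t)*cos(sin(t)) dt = sqrt(2)*cos(sin(t) + pi/4) + C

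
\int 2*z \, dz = z^2 + C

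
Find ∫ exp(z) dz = exp(z) + C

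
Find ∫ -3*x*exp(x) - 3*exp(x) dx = -3*x*exp(x) + C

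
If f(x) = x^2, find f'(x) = 2*x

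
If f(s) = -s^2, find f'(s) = -2*s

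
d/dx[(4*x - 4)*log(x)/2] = (2*x*log(x) + 2*x - 2)/x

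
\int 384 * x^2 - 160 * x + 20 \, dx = 128*x^3 - 80*x^2 + 20*x + C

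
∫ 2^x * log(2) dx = 2^x + C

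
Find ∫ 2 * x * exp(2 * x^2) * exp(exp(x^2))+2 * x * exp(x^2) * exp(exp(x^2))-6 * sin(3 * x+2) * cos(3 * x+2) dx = exp(x^2 + exp(x^2)) + cos(3*x + 2)^2 + C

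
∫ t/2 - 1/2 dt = t^2/4 - t/2 + C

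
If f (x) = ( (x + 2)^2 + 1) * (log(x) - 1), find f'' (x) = (2*x^2*log(x) + x^2 + 4*x - 5)/x^2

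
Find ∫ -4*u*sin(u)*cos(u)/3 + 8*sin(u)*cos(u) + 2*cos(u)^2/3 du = (2*u/3 - 4)*cos(u)^2 - atan(1/(3*u - 7)) - atan(3*u - 7) + C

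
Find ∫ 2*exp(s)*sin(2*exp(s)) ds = -cos(2*exp(s)) + C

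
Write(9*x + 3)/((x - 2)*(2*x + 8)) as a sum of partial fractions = 11/(4*(x + 4)) + 7/(4*(x - 2))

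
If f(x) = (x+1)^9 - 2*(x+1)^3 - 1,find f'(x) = 9*x^8 + 72*x^7 + 252*x^6 + 504*x^5 + 630*x^4 + 504*x^3 + 246*x^2 + 60*x + 3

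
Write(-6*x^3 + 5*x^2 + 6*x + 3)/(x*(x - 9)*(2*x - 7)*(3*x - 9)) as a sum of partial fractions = 1376/(231*(2*x - 7)) - 16/(9*(x - 3)) - 652/(297*(x - 9)) - 1/(189*x)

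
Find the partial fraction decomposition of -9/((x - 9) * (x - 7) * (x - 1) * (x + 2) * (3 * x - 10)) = -729/(20944*(3*x - 10)) - 1/(528*(x + 2)) + 1/(112*(x - 1)) + 1/(132*(x - 7)) - 9/(2992*(x - 9))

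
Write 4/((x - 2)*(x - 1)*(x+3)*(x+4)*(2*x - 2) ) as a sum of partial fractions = 1/(75*(x + 4)) - 1/(40*(x + 3)) - 11/(200*(x - 1)) - 1/(10*(x - 1)^2) + 1/(15*(x - 2))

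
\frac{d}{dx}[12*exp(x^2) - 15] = 24*x*exp(x^2)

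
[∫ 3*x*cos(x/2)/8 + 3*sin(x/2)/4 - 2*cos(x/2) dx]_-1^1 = -8*sin(1/2)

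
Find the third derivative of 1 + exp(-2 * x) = -8*exp(-2*x)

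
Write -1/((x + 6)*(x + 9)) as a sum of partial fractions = 1/(3*(x + 9)) - 1/(3*(x + 6))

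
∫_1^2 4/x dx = 4*log(2)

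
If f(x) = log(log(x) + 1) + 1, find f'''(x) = (2*log(x)^2 + 7*log(x) + 7)/(x^3*log(x)^3 + 3*x^3*log(x)^2 + 3*x^3*log(x) + x^3)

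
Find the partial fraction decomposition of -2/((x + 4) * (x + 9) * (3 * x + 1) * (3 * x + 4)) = 3/(92*(3*x + 4)) - 3/(143*(3*x + 1)) + 1/(1495*(x + 9)) - 1/(220*(x + 4))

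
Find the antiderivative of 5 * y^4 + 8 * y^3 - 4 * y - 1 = y^5 + 2*y^4 - 2*y^2 - y + C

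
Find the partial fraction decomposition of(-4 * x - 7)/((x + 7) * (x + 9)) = -29/(2*(x + 9)) + 21/(2*(x + 7))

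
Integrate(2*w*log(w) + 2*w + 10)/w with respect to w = 2*(w + 5)*log(w) + C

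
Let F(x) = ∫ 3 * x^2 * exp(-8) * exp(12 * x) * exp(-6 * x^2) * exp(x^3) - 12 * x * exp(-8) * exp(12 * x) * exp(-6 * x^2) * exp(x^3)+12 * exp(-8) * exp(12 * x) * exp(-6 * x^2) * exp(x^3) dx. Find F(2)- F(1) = 1 - exp(-1)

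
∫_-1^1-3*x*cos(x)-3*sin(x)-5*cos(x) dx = -10*sin(1)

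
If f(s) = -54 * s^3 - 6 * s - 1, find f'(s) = -162*s^2 - 6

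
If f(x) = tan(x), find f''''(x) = 24*tan(x)^5 + 40*tan(x)^3 + 16*tan(x)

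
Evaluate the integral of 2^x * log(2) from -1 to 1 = 3/2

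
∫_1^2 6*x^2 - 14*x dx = -7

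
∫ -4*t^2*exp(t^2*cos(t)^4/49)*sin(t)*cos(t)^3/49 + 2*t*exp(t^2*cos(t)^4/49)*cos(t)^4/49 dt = exp(t^2*cos(t)^4/49) + C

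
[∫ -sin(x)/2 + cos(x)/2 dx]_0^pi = -1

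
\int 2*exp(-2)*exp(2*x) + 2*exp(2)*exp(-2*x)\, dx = 2*sinh(2*x - 2) + C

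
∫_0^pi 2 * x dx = pi^2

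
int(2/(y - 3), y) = log(2*(y - 3)^2) + C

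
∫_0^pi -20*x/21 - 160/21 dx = -2*(pi/3 + 3)*(5*pi/7 + 5) + 30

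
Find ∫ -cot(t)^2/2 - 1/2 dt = cot(t)/2 + C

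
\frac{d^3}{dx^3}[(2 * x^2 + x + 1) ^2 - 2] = 96*x + 24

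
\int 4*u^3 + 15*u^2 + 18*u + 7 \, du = u^4 + 5*u^3 + 9*u^2 + 7*u + C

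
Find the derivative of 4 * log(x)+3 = 4/x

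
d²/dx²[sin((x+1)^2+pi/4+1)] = -4*x^2*sin(x^2 + 2*x + pi/4 + 2) - 8*x*sin(x^2 + 2*x + pi/4 + 2) - 4*sin(x^2 + 2*x + pi/4 + 2) + 2*cos(x^2 + 2*x + pi/4 + 2)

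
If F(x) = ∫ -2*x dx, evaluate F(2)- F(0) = -4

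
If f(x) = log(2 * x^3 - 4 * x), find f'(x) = (3*x^2 - 2)/(x^3 - 2*x)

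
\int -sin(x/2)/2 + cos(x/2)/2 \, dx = sqrt(2)*sin(x/2 + pi/4) + C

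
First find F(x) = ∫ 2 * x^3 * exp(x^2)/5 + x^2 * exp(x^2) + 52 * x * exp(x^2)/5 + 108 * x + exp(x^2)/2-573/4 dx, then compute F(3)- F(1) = -57*E/10 + 291/2 + 83*exp(9)/10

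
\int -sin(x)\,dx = cos(x) + C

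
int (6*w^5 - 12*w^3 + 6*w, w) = w^6 - 3*w^4 + 3*w^2 + C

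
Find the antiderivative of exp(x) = exp(x) + C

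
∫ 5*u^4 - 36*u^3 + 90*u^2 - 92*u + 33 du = u^5 - 9*u^4 + 30*u^3 - 46*u^2 + 33*u + C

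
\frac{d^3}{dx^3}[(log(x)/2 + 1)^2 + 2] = (2*log(x) + 1)/(2*x^3)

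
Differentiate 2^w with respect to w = 2^w*log(2)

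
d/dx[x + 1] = 1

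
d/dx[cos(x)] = -sin(x)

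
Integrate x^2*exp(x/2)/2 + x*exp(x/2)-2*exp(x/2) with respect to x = x*(x - 2)*exp(x/2) + C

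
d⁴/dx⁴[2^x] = 2^x*log(2)^4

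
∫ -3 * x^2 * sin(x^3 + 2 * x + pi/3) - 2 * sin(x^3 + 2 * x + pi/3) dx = cos(x^3 + 2*x + pi/3) + C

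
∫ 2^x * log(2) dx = 2^x + C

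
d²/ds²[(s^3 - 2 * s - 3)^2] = 30*s^4 - 48*s^2 - 36*s + 8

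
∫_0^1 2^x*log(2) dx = 1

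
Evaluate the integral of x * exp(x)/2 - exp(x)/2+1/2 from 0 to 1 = 3/2 - E/2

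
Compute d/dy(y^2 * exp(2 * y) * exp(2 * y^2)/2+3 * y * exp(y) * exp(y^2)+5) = 2*y^3*exp(2*y^2 + 2*y) + 6*y^2*exp(y^2 + y) + y^2*exp(2*y^2 + 2*y) + 3*y*exp(y^2 + y) + y*exp(2*y^2 + 2*y) + 3*exp(y^2 + y)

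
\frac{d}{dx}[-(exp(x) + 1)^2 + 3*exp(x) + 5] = -2*exp(2*x) + exp(x)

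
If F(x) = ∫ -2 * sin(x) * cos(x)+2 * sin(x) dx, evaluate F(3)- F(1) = -(1 - cos(1))^2 + (1 - cos(3))^2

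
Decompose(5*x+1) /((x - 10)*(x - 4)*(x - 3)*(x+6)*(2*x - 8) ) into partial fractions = -29/(28800*(x + 6)) - 8/(63*(x - 3)) + 73/(600*(x - 4)) - 7/(40*(x - 4)^2) + 17/(2688*(x - 10))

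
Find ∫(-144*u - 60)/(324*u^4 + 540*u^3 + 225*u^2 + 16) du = acot(3*u*(6*u + 5)/4) + C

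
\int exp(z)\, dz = exp(z) + C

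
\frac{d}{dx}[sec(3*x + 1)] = 3*tan(3*x + 1)*sec(3*x + 1)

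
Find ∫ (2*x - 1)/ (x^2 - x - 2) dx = log(x^2 - x - 2) + C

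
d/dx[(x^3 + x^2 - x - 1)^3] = 9*x^8 + 24*x^7 - 48*x^5 - 30*x^4 + 24*x^3 + 24*x^2 - 3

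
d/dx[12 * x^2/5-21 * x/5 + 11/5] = 24*x/5 - 21/5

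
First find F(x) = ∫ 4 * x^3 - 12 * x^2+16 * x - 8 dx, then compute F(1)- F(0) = -3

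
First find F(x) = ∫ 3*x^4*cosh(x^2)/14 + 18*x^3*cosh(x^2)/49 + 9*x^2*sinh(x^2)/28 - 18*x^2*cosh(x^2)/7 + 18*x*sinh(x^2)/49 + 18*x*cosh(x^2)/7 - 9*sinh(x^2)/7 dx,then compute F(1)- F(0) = 57*sinh(1)/196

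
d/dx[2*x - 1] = 2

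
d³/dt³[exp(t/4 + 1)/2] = exp(t/4 + 1)/128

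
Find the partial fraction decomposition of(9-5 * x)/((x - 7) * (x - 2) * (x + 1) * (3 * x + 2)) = 333/(184*(3*x + 2)) - 7/(12*(x + 1)) + 1/(120*(x - 2)) - 13/(460*(x - 7))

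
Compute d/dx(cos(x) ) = -sin(x)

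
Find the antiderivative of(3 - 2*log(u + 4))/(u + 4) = (3 - log(u + 4))*log(u + 4) + C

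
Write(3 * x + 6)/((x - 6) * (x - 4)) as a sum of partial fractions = -9/(x - 4) + 12/(x - 6)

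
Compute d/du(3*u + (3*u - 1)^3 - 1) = 81*u^2 - 54*u + 12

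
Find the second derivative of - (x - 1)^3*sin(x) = x^3*sin(x) - 3*x^2*sin(x) - 6*x^2*cos(x) - 3*x*sin(x) + 12*x*cos(x) + 5*sin(x) - 6*cos(x)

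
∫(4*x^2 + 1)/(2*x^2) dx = 2*x - 1/(2*x) + C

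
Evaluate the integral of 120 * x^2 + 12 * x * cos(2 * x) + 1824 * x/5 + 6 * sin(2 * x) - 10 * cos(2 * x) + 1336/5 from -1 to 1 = 3072/5 - 10*sin(2)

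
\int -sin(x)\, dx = cos(x) + C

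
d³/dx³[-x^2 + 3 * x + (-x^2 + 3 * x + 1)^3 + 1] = -120*x^3 + 540*x^2 - 576*x + 54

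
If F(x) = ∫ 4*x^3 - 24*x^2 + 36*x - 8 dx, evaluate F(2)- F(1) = 5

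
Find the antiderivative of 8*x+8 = 4*x^2 + 8*x + C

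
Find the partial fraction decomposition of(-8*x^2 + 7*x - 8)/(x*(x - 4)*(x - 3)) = 59/(3*(x - 3)) - 27/(x - 4) - 2/(3*x)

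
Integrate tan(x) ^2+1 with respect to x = tan(x) + C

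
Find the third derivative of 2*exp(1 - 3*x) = -54*exp(1 - 3*x)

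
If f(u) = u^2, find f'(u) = 2*u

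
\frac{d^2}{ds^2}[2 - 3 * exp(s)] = -3*exp(s)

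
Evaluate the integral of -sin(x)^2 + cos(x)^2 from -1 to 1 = sin(2)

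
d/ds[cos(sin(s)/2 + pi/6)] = -sin(sin(s)/2 + pi/6)*cos(s)/2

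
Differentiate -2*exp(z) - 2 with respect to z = -2*exp(z)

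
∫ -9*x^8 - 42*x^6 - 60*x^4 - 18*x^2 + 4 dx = -x^9 - 6*x^7 - 12*x^5 - 6*x^3 + 4*x + C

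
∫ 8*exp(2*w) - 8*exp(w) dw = 4*(1 - exp(w))^2 + C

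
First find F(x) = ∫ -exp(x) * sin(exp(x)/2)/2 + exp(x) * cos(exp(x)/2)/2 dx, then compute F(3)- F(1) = sqrt(2)*(sin((pi + 2*exp(3))/4) - sin((pi + 2*E)/4))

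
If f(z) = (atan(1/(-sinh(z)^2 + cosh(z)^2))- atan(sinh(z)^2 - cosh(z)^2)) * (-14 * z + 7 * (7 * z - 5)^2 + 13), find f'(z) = 343*pi*z - 252*pi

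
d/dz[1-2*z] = -2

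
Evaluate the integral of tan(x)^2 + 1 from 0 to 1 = tan(1)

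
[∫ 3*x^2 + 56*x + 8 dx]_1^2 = 99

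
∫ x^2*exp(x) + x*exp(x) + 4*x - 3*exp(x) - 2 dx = -(exp(x) + 2)*(-x^2 + x + 2) + C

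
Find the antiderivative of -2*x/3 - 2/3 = -x^2/3 - 2*x/3 + C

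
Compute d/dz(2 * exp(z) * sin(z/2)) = (2*sin(z/2) + cos(z/2))*exp(z)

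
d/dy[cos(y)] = -sin(y)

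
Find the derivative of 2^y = 2^y*log(2)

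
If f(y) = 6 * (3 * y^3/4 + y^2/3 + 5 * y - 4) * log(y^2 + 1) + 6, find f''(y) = (27*y^5*log(y^2 + 1) + 45*y^5 + 4*y^4*log(y^2 + 1) + 12*y^4 + 54*y^3*log(y^2 + 1) + 123*y^3 + 8*y^2*log(y^2 + 1) + 68*y^2 + 27*y*log(y^2 + 1) + 180*y + 4*log(y^2 + 1) - 48)/(y^4 + 2*y^2 + 1)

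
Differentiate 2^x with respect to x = 2^x*log(2)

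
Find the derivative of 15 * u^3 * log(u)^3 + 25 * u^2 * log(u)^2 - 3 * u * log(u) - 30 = 45*u^2*log(u)^3 + 45*u^2*log(u)^2 + 50*u*log(u)^2 + 50*u*log(u) - 3*log(u) - 3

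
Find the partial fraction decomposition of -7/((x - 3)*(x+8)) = 7/(11*(x + 8)) - 7/(11*(x - 3))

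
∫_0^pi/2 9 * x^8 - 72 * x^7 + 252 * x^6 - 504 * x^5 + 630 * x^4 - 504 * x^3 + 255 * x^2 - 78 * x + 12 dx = (-1 + pi/2)^9 + (-1 + pi/2)^3 + 2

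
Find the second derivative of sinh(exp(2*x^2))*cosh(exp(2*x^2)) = 4*(8*x^2*exp(2*x^2)*sinh(2*exp(2*x^2)) + 4*x^2*cosh(2*exp(2*x^2)) + cosh(2*exp(2*x^2)))*exp(2*x^2)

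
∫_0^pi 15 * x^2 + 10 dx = 10*pi + 5*pi^3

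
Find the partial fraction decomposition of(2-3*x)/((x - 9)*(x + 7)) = -23/(16*(x + 7)) - 25/(16*(x - 9))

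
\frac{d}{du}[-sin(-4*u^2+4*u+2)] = 4*(2*u - 1)*cos(-4*u^2 + 4*u + 2)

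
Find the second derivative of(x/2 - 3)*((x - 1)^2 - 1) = 3*x - 8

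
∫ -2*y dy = -y^2 + C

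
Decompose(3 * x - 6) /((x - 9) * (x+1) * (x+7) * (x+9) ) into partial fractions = 11/(96*(x + 9)) - 9/(64*(x + 7)) + 3/(160*(x + 1)) + 7/(960*(x - 9))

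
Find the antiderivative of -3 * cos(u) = -3*sin(u) + C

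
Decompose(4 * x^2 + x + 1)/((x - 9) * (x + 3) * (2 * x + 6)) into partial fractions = 121/(144*(x + 3)) - 17/(12*(x + 3)^2) + 167/(144*(x - 9))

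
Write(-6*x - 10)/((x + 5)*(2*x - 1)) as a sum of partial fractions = -26/(11*(2*x - 1)) - 20/(11*(x + 5))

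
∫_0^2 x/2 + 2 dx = 5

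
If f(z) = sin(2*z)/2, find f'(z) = cos(2*z)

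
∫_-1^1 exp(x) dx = E - exp(-1)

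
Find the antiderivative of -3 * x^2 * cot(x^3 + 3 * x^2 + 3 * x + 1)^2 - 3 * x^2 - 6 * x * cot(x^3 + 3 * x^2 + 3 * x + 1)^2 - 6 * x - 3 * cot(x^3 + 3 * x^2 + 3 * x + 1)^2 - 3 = cot((x + 1)^3) + C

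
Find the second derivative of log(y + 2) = -1/(y^2 + 4*y + 4)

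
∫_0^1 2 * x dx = 1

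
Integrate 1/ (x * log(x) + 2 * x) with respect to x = log(log(x)/2 + 1) + C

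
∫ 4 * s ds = 2*s^2 + C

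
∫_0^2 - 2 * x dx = -4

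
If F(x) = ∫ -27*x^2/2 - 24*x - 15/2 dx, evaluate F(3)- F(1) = -228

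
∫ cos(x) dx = sin(x) + C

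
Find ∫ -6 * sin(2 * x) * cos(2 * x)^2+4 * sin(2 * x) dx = (cos(2*x)^2 - 2)*cos(2*x) + C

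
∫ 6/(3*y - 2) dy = 2*log(2 - 3*y) + C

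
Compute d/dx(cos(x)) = -sin(x)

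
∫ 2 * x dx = x^2 + C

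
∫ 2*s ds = s^2 + C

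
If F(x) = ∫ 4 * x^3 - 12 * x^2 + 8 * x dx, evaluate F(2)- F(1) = -1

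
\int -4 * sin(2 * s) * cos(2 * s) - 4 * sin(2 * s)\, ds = 4*cos(s)^4 + C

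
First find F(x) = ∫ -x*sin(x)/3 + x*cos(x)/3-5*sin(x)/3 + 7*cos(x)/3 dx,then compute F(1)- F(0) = -2 + 7*cos(1)/3 + 7*sin(1)/3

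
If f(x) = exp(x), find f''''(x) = exp(x)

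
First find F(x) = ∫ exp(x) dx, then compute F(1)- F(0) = -1 + E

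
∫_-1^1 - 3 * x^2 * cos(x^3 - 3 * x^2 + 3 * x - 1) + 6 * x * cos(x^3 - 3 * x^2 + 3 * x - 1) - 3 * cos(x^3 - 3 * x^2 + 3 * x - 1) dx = -sin(8)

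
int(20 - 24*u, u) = -12*u^2 + 20*u + C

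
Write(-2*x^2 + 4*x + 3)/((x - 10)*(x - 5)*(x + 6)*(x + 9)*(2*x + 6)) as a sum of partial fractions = -65/(3192*(x + 9)) + 31/(1056*(x + 6)) - 3/(416*(x + 3)) + 27/(12320*(x - 5)) - 157/(39520*(x - 10))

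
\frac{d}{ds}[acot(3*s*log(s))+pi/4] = (-3*log(s) - 3)/(9*s^2*log(s)^2 + 1)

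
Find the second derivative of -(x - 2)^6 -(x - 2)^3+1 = -30*x^4 + 240*x^3 - 720*x^2 + 954*x - 468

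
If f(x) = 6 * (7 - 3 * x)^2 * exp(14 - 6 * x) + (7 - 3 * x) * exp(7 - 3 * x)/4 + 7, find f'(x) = (-1296*x^2 + 9*x*exp(3*x - 7) + 6480*x - 24*exp(3*x - 7) - 8064)*exp(14 - 6*x)/4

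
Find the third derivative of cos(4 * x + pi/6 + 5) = 64*sin(4*x + pi/6 + 5)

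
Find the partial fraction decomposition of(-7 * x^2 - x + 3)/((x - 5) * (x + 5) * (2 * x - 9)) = 573/(19*(2*x - 9)) - 167/(190*(x + 5)) - 177/(10*(x - 5))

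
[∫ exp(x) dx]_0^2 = -1 + exp(2)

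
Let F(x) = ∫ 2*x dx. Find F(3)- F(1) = 8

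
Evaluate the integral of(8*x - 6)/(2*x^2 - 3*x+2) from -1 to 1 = -2*log(7)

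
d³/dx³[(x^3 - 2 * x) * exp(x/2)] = x^3*exp(x/2)/8 + 9*x^2*exp(x/2)/4 + 35*x*exp(x/2)/4 + 9*exp(x/2)/2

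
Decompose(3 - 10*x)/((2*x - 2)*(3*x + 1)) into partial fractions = -19/(8*(3*x + 1)) - 7/(8*(x - 1))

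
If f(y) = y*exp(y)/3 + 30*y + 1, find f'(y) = y*exp(y)/3 + exp(y)/3 + 30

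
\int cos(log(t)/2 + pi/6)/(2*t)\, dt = sin(log(t)/2 + pi/6) + C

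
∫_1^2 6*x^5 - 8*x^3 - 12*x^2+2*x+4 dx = 12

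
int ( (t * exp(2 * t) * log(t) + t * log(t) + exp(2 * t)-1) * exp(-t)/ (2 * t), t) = log(t)*sinh(t) + C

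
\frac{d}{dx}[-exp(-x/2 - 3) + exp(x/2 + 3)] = (exp(x + 6) + 1)*exp(-x/2 - 3)/2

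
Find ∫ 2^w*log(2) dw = 2^w + C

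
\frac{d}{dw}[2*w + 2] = 2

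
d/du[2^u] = 2^u*log(2)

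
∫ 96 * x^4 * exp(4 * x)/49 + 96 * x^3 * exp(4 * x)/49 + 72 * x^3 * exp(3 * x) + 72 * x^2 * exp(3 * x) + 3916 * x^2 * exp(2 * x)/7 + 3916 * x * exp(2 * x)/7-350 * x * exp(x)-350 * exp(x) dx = 2*x*(12*x^3*exp(3*x) + 588*x^2*exp(2*x) + 6853*x*exp(x) - 8575)*exp(x)/49 + C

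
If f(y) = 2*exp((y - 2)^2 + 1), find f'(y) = 4*y*exp(y^2 - 4*y + 5) - 8*exp(y^2 - 4*y + 5)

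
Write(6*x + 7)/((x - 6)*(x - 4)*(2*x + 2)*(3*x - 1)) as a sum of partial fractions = 243/(1496*(3*x - 1)) - 1/(280*(x + 1)) - 31/(220*(x - 4)) + 43/(476*(x - 6))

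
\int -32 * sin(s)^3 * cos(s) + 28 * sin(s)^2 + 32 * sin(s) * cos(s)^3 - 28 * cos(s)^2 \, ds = -14*sin(2*s) - 2*cos(4*s) + C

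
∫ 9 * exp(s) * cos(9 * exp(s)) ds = sin(9*exp(s)) + C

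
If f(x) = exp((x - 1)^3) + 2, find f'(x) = 3*x^2*exp(x^3 - 3*x^2 + 3*x - 1) - 6*x*exp(x^3 - 3*x^2 + 3*x - 1) + 3*exp(x^3 - 3*x^2 + 3*x - 1)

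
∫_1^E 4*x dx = -2 + 2*exp(2)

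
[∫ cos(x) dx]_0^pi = 0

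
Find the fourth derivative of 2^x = 2^x*log(2)^4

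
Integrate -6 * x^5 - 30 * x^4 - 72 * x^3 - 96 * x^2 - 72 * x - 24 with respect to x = -x^6 - 6*x^5 - 18*x^4 - 32*x^3 - 36*x^2 - 24*x + C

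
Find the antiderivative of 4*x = 2*x^2 + C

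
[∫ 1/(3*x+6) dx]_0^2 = log(2)/3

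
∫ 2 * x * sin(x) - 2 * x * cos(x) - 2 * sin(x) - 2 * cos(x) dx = -2*sqrt(2)*x*sin(x + pi/4) + C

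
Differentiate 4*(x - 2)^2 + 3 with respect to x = 8*x - 16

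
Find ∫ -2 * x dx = -x^2 + C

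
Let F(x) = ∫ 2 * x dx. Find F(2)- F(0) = 4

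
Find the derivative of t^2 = 2*t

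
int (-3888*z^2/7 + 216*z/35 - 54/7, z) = -1296*z^3/7 + 108*z^2/35 - 54*z/7 + C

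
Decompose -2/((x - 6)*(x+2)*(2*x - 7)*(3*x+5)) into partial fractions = -54/(713*(3*x + 5)) + 16/(1705*(2*x - 7)) + 1/(44*(x + 2)) - 1/(460*(x - 6))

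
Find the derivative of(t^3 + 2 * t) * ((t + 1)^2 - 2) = 5*t^4 + 8*t^3 + 3*t^2 + 8*t - 2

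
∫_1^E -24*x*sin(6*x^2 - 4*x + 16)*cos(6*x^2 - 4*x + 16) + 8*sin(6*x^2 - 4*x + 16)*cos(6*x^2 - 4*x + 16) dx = cos(-8*E + 32 + 12*exp(2))/2 - cos(36)/2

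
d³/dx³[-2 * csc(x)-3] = 2*(-1 + 6/sin(x)^2)*cos(x)/sin(x)^2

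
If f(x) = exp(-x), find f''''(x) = exp(-x)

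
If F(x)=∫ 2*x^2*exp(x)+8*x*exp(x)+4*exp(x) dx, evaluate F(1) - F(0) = 6*E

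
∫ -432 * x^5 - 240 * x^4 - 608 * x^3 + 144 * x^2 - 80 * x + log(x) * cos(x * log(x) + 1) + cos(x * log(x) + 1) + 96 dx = -72*x^6 - 48*x^5 - 152*x^4 + 48*x^3 - 40*x^2 + 96*x + sin(x*log(x) + 1) + C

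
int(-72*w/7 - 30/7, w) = -36*w^2/7 - 30*w/7 + C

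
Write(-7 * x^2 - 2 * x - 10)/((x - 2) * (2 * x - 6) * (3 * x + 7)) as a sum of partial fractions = -391/(416*(3*x + 7)) + 21/(13*(x - 2)) - 79/(32*(x - 3))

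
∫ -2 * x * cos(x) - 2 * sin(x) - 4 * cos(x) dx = (-2*x - 4)*sin(x) + C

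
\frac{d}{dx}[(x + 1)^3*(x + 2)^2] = 5*x^4 + 28*x^3 + 57*x^2 + 50*x + 16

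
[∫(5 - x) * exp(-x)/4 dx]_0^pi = (-1 + pi/4)*exp(-pi) + 1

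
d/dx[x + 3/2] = 1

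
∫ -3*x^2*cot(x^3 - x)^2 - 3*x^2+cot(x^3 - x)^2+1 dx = cot(x^3 - x) + C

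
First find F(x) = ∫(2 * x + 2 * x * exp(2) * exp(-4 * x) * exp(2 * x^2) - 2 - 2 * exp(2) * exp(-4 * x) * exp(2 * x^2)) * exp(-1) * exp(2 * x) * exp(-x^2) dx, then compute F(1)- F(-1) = -exp(4) + exp(-4)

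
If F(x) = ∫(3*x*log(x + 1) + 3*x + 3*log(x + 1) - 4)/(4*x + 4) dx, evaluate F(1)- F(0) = -log(2)/4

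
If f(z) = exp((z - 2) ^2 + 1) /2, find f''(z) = 2*z^2*exp(z^2 - 4*z + 5) - 8*z*exp(z^2 - 4*z + 5) + 9*exp(z^2 - 4*z + 5)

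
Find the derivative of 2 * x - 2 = 2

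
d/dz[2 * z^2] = 4*z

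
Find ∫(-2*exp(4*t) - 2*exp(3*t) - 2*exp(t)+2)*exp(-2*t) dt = -4*(sinh(t) + 1)*sinh(t) + C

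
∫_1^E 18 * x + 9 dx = -18 + 9*E + 9*exp(2)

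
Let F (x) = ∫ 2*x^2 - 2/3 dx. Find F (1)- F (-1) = 0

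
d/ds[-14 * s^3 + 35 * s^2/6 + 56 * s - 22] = -42*s^2 + 35*s/3 + 56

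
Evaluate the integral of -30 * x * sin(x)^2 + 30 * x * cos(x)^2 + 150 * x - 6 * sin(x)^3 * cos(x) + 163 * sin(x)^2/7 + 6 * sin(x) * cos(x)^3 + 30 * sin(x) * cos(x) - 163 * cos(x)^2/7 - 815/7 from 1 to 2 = 257*sin(4)/14 - 47*sin(2)/14 - 3*sin(2)^2/4 + 3*sin(4)^2/4 + 760/7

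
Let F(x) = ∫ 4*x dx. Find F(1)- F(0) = 2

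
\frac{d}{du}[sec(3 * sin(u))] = 3*cos(u)*tan(3*sin(u))*sec(3*sin(u))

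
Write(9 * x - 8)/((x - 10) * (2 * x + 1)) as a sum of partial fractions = 25/(21*(2*x + 1)) + 82/(21*(x - 10))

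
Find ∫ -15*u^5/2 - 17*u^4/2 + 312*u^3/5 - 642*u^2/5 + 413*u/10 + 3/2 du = -5*u^6/4 - 17*u^5/10 + 78*u^4/5 - 214*u^3/5 + 413*u^2/20 + 3*u/2 + C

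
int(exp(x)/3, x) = exp(x)/3 + C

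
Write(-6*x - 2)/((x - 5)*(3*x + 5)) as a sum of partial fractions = -6/(5*(3*x + 5)) - 8/(5*(x - 5))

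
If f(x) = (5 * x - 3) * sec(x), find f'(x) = 5*x*tan(x)*sec(x) - 3*tan(x)*sec(x) + 5*sec(x)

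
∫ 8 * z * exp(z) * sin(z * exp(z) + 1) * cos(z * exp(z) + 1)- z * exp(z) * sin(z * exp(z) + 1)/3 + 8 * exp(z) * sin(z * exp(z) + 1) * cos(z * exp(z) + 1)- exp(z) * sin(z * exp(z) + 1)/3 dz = (1 - 12*cos(z*exp(z) + 1))*cos(z*exp(z) + 1)/3 + C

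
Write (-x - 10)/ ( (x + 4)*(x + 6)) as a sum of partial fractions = 2/(x + 6) - 3/(x + 4)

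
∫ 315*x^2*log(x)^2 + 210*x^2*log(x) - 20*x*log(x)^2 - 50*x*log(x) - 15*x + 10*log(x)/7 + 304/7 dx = (21*x - 2)*(35*x^2*log(x)^2 - 5*x*log(x) + 14)/7 + C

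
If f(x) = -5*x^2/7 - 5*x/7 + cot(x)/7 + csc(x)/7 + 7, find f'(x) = -10*x/7 - cot(x)^2/7 - cot(x)*csc(x)/7 - 6/7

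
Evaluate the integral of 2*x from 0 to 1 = 1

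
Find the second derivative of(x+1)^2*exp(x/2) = x^2*exp(x/2)/4 + 5*x*exp(x/2)/2 + 17*exp(x/2)/4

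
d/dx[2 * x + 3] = 2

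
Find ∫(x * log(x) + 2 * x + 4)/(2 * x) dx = (x + 4)*(log(x) + 1)/2 + C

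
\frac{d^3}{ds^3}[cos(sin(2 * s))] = 24*sin(2*s)*cos(2*s)*cos(sin(2*s)) + 8*sin(sin(2*s))*cos(2*s)^3 + 8*sin(sin(2*s))*cos(2*s)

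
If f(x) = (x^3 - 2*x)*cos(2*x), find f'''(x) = 8*x^3*sin(2*x) - 36*x^2*cos(2*x) - 52*x*sin(2*x) + 30*cos(2*x)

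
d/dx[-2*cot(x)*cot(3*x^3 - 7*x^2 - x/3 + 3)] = 18*x^2/(sin(3*x^3 - 7*x^2 - x/3 + 3)^2*tan(x)) - 28*x/(sin(3*x^3 - 7*x^2 - x/3 + 3)^2*tan(x)) - 2/(3*sin(3*x^3 - 7*x^2 - x/3 + 3)^2*tan(x)) + 2/(sin(x)^2*tan(3*x^3 - 7*x^2 - x/3 + 3))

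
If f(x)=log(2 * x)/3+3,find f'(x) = 1/(3*x)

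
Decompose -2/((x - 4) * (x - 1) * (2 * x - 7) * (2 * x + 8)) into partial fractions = 8/(75*(2*x - 7)) + 1/(600*(x + 4)) - 1/(75*(x - 1)) - 1/(24*(x - 4))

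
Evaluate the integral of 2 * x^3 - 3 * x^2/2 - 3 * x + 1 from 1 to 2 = 1/2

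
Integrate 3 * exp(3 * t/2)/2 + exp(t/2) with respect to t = (exp(t) + 2)*exp(t/2) + C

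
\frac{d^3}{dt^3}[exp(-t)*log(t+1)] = (-t^3*log(t + 1) - 3*t^2*log(t + 1) + 3*t^2 - 3*t*log(t + 1) + 9*t - log(t + 1) + 8)/(t^3*exp(t) + 3*t^2*exp(t) + 3*t*exp(t) + exp(t))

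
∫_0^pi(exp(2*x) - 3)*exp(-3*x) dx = -exp(-pi) + exp(-3*pi)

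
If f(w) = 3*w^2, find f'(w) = 6*w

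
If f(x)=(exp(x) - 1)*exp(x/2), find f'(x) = 3*exp(3*x/2)/2 - exp(x/2)/2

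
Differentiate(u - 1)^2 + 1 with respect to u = 2*u - 2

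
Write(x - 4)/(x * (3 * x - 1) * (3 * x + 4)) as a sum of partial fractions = -4/(5*(3*x + 4)) - 11/(5*(3*x - 1)) + 1/x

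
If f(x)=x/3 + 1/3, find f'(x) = 1/3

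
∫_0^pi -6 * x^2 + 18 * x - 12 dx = (-1 + pi)^2*(5 - 2*pi) - 5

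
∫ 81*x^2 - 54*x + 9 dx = 27*x^3 - 27*x^2 + 9*x + C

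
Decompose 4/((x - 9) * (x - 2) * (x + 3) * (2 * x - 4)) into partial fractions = -1/(150*(x + 3)) + 4/(1225*(x - 2)) - 2/(35*(x - 2)^2) + 1/(294*(x - 9))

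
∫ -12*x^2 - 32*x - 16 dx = -4*x^3 - 16*x^2 - 16*x + C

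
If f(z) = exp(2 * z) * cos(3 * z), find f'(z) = (-3*sin(3*z) + 2*cos(3*z))*exp(2*z)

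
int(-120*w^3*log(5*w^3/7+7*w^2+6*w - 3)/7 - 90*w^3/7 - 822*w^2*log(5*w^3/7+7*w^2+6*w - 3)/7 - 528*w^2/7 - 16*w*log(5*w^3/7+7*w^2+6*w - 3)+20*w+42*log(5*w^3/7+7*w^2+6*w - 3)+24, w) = 2*(-15*w^4 - 137*w^3 - 28*w^2 + 147*w - 42)*log(5*w^3/7 + 7*w^2 + 6*w - 3)/7 + C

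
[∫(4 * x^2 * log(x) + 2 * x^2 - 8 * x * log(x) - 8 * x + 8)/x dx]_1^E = 2*(-2 + E)^2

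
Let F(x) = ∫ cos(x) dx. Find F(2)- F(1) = -sin(1) + sin(2)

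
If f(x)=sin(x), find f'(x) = cos(x)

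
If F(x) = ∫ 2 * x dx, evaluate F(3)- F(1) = 8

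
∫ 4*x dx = 2*x^2 + C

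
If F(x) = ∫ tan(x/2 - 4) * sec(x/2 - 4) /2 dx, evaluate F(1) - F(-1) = sec(7/2) - sec(9/2)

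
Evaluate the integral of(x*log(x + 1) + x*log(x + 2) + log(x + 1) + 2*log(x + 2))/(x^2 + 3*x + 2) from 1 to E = -log(2)*log(3) + log(1 + E)*log(2 + E)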